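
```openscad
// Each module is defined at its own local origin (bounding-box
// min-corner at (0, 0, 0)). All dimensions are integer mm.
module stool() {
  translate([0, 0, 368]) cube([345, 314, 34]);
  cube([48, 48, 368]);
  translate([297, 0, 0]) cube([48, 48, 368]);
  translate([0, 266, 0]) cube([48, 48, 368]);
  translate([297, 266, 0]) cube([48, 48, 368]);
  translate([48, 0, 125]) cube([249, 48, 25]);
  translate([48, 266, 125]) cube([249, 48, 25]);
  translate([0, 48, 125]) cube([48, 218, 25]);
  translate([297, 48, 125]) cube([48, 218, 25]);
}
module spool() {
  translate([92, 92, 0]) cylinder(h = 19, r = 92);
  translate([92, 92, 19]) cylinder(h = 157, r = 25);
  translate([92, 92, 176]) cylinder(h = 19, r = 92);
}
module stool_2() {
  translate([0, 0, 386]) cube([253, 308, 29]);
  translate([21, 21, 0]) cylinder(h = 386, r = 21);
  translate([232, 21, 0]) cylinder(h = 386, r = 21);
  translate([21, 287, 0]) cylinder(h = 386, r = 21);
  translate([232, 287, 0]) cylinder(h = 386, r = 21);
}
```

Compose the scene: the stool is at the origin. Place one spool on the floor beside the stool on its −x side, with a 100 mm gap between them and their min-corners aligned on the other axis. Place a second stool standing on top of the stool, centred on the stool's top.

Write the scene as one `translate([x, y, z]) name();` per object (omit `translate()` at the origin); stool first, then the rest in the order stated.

stool();
translate([-284, 0, 0]) spool();
translate([46, 3, 402]) stool_2();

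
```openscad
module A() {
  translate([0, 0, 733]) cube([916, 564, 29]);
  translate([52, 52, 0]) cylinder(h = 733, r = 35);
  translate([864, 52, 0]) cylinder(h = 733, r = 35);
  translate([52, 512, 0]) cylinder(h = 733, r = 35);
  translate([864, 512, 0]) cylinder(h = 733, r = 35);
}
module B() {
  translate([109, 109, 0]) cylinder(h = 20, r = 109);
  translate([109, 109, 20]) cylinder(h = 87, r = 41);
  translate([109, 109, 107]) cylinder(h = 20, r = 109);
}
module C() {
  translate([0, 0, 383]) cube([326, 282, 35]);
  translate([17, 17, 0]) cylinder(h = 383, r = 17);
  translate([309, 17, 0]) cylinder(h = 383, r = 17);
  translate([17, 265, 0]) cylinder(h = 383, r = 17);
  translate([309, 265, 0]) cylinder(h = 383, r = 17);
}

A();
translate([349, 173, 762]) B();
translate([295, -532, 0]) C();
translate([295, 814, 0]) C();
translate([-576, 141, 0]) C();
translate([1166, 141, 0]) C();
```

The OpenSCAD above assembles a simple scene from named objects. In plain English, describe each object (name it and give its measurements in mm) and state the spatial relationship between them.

A is a table with a 916×564 mm rectangular top, 29 mm thick, top surface at z = 762 mm, supported by four round legs of 70 mm diameter, each leg's bounding box inset 17 mm from the nearest pair of top edges, running from the floor.

B is a spool: two coaxial disc flanges of radius 109 mm and thickness 20 mm, joined by a core cylinder of radius 41 mm and height 87 mm. The lower flange rests on z = 0 and the three cylinders share a vertical axis.

C is a four-legged stool. The seat is 326×282 mm, 35 mm thick, top at z = 418 mm. It stands on four round legs, each 34 mm in diameter, from z = 0 to the seat underside, each leg's axis is inset half a diameter from the nearest pair of seat edges (so the leg's bounding box is flush with the corner).

The spool is on top of the table, centred. Four stools sit around the table at the −y, +y, −x, +x sides.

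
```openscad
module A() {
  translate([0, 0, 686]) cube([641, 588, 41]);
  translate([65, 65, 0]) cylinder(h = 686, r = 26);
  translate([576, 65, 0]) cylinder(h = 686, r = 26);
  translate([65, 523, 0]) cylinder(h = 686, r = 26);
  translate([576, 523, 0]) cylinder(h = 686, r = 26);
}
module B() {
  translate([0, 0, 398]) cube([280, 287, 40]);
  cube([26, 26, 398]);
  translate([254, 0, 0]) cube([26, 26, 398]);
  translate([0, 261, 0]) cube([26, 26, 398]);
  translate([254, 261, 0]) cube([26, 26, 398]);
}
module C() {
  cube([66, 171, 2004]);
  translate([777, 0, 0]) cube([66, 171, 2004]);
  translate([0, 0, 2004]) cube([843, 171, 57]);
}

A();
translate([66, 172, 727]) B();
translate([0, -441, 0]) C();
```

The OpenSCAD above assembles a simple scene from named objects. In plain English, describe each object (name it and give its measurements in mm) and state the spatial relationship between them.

A is a table: top 641 mm (x) × 588 mm (y), 41 mm thick, upper face at z = 727 mm, on four round legs of 52 mm diameter, each leg's bounding box inset 39 mm from the nearest pair of top edges, running from z = 0 to the bottom of the top.

B is a simple wooden stool: a rectangular seat 280 mm (x) by 287 mm (y), 40 mm thick, top face at z = 438 mm, on four square legs, each 26×26 mm in cross-section. The legs rest on z = 0, each flush with a corner of the seat.

C is a door frame. The clear opening is 711 mm wide and 2004 mm high. Two 66 mm wide jambs, 171 mm deep, stand either side of the opening from the floor to the top of the opening. A 57 mm thick head sits across the top of both jambs, spanning the full outside width of the frame.

The stool is on top of the table. The door frame is on the floor beside the table on its −y side.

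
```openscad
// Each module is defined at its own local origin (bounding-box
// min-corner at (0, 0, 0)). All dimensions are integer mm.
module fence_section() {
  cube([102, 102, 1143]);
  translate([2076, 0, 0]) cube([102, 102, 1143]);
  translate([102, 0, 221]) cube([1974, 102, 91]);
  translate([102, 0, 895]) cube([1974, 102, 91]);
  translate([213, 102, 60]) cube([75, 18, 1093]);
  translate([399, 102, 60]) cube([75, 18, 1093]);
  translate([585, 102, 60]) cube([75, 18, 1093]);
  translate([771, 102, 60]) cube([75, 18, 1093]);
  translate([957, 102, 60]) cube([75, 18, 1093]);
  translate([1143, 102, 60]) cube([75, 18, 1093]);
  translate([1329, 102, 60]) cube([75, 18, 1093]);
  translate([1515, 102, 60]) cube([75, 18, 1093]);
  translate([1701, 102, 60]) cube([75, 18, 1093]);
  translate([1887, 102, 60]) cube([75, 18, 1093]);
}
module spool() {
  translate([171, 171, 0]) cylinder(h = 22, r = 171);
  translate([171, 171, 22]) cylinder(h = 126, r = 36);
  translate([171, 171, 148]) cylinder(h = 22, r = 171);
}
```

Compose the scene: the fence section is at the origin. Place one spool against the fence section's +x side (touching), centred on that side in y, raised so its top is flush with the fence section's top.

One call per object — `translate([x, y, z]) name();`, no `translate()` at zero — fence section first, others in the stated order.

fence_section();
translate([2178, -111, 983]) spool();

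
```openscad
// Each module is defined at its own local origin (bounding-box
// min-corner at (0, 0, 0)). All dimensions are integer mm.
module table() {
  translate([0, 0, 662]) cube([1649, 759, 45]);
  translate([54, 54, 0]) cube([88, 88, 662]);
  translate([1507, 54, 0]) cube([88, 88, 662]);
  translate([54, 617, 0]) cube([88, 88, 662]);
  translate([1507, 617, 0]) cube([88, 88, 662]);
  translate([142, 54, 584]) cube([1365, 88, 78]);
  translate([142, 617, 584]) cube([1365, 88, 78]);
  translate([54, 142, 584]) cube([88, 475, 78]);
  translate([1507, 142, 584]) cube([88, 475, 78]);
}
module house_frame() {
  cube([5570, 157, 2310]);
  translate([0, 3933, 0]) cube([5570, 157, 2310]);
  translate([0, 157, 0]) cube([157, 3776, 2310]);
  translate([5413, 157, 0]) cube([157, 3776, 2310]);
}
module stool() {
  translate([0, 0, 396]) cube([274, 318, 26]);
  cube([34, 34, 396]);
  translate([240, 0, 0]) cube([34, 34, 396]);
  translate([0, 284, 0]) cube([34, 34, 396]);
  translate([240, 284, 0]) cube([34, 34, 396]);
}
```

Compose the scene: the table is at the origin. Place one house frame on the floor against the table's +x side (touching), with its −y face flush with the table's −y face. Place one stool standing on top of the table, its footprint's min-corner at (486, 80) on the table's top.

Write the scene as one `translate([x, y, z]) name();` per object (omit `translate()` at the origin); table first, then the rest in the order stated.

table();
translate([1649, 0, 0]) house_frame();
translate([486, 80, 707]) stool();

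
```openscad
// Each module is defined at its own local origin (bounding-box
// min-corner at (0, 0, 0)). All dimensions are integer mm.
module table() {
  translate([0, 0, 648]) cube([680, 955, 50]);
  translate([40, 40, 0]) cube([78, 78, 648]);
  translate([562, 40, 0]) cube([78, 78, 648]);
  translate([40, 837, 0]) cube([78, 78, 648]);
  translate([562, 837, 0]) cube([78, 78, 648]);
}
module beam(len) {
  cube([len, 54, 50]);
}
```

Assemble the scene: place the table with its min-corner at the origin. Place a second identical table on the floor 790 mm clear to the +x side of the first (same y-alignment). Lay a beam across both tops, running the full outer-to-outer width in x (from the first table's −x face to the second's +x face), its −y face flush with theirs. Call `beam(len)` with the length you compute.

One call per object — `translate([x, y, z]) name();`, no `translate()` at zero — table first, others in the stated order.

table();
translate([1470, 0, 0]) table();
translate([0, 0, 698]) beam(2150);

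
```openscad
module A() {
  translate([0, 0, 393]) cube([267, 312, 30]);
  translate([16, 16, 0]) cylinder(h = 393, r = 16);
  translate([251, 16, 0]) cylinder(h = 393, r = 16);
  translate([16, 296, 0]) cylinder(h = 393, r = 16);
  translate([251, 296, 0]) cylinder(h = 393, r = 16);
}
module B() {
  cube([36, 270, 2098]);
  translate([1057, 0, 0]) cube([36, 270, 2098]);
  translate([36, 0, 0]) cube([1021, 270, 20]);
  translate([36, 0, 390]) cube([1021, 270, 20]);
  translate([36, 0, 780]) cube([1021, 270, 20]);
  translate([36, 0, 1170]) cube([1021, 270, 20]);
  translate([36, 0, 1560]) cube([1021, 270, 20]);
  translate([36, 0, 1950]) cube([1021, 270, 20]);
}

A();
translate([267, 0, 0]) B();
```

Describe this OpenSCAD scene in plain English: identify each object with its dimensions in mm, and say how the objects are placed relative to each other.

A is a four-legged stool. The seat is 267×312 mm, 30 mm thick, top at z = 423 mm. It stands on four round legs, each 32 mm in diameter, from z = 0 to the seat underside, each leg's axis is inset half a diameter from the nearest pair of seat edges (so the leg's bounding box is flush with the corner).

B is an open bookshelf. Two side panels, each 36 mm thick, 270 mm deep and 2098 mm tall, stand 1093 mm apart (outside-to-outside). Between them sit 6 shelves, each 20 mm thick and 270 mm deep, spanning the full gap between the sides. The bottom shelf rests on the floor (its underside at z = 0) and the clear gap between one shelf's top and the next shelf's underside is 370 mm.

The bookshelf is against the stool's +x side, with their −y faces flush.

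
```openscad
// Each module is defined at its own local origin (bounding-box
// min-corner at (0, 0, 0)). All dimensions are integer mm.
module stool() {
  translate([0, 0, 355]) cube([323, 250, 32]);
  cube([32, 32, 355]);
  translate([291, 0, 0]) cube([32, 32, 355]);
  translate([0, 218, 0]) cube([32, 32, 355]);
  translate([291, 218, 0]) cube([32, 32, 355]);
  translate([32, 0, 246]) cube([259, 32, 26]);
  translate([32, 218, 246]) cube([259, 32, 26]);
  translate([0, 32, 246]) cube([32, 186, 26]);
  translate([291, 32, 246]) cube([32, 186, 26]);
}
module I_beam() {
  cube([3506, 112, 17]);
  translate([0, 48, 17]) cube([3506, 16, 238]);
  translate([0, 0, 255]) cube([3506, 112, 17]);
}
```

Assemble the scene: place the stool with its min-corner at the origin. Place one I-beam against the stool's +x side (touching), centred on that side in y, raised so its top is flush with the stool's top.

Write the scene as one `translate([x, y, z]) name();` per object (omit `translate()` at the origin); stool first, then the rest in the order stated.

stool();
translate([323, 69, 115]) I_beam();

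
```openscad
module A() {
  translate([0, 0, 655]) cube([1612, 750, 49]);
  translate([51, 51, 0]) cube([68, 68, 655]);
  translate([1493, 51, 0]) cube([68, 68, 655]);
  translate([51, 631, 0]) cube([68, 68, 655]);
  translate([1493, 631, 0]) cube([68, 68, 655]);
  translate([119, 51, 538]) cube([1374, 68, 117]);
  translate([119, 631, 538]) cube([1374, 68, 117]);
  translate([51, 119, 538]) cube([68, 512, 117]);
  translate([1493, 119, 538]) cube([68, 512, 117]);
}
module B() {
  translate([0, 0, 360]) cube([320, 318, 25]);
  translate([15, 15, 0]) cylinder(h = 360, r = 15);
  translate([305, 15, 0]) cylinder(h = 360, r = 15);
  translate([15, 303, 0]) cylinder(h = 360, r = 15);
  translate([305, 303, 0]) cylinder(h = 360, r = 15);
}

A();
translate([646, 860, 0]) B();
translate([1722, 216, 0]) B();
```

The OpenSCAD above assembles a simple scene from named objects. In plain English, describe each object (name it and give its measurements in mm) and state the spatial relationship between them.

A is a table with a 1612×750 mm rectangular top, 49 mm thick, top surface at z = 704 mm, supported by four 68×68 mm square legs, each inset 51 mm from the nearest pair of top edges, running from the floor. Four apron rails, 68 mm thick and 117 mm tall, run between adjacent legs with their top edges flush with the underside of the top and their outer faces flush with the legs' outer faces.

B is a four-legged stool. The seat is 320×318 mm, 25 mm thick, top at z = 385 mm. It stands on four round legs, each 30 mm in diameter, from z = 0 to the seat underside, each leg's axis is inset half a diameter from the nearest pair of seat edges (so the leg's bounding box is flush with the corner).

Two stools sit around the table at the +y, +x sides.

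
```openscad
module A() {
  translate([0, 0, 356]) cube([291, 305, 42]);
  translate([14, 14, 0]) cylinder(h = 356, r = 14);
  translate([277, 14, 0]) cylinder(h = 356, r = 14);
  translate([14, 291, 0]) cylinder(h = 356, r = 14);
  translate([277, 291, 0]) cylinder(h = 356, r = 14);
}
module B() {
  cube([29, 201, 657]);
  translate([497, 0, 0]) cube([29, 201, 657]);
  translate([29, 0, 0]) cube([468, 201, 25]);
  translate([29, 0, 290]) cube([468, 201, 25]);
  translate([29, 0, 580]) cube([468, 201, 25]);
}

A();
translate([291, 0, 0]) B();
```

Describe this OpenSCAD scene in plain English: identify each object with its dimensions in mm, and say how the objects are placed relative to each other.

A is a simple wooden stool: a rectangular seat 291 mm (x) by 305 mm (y), 42 mm thick, top face at z = 398 mm, on four round legs, each 28 mm in diameter. The legs rest on z = 0, each leg's axis is inset half a diameter from the nearest pair of seat edges (so the leg's bounding box is flush with the corner).

B is an open bookshelf. Two side panels, each 29 mm thick, 201 mm deep and 657 mm tall, stand 526 mm apart (outside-to-outside). Between them sit 3 shelves, each 25 mm thick and 201 mm deep, spanning the full gap between the sides. The bottom shelf rests on the floor (its underside at z = 0) and the clear gap between one shelf's top and the next shelf's underside is 265 mm.

The bookshelf is against the stool's +x side, with their −y faces flush.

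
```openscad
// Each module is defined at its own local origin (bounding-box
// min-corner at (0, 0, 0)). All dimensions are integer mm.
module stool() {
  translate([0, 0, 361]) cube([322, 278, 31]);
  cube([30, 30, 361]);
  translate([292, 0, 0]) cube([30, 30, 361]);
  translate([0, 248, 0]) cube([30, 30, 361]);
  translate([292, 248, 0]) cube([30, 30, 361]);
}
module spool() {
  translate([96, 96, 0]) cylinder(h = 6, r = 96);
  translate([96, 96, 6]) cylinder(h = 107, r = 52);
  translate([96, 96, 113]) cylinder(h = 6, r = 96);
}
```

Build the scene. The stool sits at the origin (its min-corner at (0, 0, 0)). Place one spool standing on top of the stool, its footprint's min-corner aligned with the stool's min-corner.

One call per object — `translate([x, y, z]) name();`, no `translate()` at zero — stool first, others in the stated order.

stool();
translate([0, 0, 392]) spool();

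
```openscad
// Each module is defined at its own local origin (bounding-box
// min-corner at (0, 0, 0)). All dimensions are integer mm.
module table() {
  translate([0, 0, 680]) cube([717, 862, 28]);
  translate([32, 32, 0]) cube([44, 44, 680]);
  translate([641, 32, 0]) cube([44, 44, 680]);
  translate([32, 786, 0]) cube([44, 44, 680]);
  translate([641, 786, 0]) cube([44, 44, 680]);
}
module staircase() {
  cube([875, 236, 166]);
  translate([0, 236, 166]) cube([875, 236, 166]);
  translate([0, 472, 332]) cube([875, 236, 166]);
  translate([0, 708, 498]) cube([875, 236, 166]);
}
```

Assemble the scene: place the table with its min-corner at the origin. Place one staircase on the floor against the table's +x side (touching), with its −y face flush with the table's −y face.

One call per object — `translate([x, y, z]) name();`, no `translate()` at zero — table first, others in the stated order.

table();
translate([717, 0, 0]) staircase();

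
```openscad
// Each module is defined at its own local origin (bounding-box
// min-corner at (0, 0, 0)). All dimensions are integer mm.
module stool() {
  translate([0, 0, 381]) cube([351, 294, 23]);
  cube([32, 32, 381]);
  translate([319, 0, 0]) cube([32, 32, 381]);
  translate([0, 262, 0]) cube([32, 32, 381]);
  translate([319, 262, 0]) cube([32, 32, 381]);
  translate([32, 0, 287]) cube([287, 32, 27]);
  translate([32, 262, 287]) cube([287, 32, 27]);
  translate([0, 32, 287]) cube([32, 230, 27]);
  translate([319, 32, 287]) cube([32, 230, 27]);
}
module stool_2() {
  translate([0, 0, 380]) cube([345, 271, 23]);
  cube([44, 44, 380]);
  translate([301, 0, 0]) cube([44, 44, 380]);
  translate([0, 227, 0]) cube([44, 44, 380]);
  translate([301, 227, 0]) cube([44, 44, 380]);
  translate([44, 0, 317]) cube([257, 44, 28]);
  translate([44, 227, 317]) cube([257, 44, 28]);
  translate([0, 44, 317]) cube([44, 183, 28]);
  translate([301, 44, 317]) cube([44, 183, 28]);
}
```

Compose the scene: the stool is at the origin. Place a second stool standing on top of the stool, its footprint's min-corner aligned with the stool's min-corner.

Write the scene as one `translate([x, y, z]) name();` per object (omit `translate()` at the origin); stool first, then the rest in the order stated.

stool();
translate([0, 0, 404]) stool_2();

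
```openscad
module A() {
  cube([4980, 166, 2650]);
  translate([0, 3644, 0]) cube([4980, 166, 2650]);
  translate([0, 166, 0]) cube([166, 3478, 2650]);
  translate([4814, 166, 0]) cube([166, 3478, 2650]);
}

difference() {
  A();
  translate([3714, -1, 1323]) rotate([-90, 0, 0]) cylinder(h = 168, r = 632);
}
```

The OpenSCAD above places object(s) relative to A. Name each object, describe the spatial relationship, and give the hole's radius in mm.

A is a house frame. The house frame has a circular hole through its front wall. The hole's radius is 632 mm.

The subtracted cylinder has r = 632 mm.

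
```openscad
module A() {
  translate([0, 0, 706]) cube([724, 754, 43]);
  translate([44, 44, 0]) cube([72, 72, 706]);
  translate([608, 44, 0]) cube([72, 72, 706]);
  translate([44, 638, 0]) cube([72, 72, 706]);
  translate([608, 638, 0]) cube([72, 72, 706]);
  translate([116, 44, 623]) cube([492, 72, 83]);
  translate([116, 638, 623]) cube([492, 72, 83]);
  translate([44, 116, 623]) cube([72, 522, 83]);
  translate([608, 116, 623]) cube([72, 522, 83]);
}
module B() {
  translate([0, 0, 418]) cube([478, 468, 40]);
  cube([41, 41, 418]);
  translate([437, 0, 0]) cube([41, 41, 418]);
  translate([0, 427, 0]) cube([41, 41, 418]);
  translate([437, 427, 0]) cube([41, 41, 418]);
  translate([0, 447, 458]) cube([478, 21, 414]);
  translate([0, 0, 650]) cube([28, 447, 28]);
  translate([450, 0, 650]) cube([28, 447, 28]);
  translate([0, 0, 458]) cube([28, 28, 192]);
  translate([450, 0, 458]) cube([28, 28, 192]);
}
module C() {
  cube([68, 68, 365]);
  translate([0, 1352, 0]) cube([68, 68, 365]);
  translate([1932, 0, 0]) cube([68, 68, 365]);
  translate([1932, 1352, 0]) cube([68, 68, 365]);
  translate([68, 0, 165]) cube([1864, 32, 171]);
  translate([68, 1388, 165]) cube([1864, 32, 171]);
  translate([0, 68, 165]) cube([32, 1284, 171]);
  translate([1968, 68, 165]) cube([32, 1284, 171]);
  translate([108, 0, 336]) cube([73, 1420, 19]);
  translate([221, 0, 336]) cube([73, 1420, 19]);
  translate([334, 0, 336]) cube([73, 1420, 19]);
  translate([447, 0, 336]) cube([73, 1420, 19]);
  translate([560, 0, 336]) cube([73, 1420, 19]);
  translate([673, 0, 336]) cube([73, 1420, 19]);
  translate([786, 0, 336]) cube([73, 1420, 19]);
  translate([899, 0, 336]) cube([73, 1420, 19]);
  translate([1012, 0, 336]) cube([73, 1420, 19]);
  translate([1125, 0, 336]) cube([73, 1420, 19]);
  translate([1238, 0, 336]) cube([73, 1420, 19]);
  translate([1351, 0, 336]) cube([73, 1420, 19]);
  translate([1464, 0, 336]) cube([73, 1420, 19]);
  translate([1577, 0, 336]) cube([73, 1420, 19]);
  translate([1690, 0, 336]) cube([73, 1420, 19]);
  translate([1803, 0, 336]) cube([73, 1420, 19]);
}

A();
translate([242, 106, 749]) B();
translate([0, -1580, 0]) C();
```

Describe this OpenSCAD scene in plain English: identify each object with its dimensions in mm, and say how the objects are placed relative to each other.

A is a rectangular dining table. The top is 724×754×43 mm with its upper surface at z = 749 mm. It stands on four 72×72 mm square legs, each inset 44 mm from the nearest pair of top edges, running from the floor to the underside of the top. Four apron rails, 72 mm thick and 83 mm tall, run between adjacent legs with their top edges flush with the underside of the top and their outer faces flush with the legs' outer faces.

B is a chair. The seat is a 478×468×40 mm slab with its top at z = 458 mm, on four 41×41 mm corner legs (flush with the seat edges, standing on z = 0). A flat backrest 21 mm thick, 414 mm tall, spans the full seat width and rises from the seat top along its +y edge, rear face flush with the rear of the seat. Two armrests of 28×28 mm section run along each side from the seat's front edge to the front of the backrest, top faces 220 mm above the seat top and outer faces flush with the seat's x-edges; a 28×28 mm post under the front of each armrest stands on the seat at the front corner.

C is a bed frame 2000 mm long (x) by 1420 mm wide (y). Four 68×68 mm corner posts, 365 mm tall, at the corners of the footprint. Four rails of 32 mm thickness and 171 mm height run between adjacent posts with their undersides at z = 165 mm, their outer faces flush with the outside of the frame (the two x-running rails run between the posts' inner faces; the two y-running rails run between the posts' inner faces). 16 slats, each 73 mm wide (x) and 19 mm thick, lie across the top of the two x-running rails, running the full 1420 mm width of the frame in y; the slats are evenly spaced along x between the inner faces of the end posts with equal gaps (rounded down to the nearest mm) at the −x end and between each pair — any rounding remainder accumulates at the +x end.

The chair is on top of the table. The bed frame is on the floor beside the table on its −y side.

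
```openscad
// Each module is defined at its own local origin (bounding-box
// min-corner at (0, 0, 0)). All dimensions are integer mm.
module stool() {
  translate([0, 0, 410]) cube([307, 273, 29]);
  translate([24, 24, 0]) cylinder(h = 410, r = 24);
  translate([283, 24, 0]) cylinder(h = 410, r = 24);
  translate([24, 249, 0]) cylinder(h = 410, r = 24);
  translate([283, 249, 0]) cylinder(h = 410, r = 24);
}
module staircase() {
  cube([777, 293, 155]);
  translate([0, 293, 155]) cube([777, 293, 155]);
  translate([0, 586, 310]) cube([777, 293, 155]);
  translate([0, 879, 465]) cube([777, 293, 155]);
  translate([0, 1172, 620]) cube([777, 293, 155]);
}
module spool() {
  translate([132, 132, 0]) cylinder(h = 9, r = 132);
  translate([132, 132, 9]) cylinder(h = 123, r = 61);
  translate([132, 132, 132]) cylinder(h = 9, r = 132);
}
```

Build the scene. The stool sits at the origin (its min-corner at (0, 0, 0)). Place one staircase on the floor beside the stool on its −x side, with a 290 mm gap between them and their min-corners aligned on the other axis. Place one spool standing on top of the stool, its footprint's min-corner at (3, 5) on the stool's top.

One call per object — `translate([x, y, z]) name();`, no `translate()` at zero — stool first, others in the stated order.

stool();
translate([-1067, 0, 0]) staircase();
translate([3, 5, 439]) spool();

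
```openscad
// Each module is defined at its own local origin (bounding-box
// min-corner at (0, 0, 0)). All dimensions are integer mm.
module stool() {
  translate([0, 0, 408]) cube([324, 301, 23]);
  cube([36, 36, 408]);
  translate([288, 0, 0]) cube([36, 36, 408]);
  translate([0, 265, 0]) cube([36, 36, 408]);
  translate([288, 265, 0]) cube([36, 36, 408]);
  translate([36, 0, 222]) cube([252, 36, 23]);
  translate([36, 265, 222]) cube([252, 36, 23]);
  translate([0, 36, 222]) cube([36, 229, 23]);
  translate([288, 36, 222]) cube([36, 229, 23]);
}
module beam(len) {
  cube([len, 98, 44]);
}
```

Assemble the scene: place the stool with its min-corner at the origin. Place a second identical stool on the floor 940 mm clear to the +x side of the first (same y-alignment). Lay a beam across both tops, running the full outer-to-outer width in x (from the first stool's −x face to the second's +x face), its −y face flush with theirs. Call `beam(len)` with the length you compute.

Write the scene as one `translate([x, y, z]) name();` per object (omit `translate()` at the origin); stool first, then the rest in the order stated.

stool();
translate([1264, 0, 0]) stool();
translate([0, 0, 431]) beam(1588);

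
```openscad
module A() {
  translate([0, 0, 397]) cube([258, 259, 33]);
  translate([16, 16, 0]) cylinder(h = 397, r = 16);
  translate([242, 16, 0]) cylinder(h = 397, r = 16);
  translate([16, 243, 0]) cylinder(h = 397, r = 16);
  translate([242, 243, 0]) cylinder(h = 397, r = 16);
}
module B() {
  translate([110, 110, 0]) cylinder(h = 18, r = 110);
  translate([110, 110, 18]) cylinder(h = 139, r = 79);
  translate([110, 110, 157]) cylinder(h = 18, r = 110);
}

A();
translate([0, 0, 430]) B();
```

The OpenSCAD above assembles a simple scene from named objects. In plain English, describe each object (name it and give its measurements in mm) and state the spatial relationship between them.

A is a simple wooden stool: a rectangular seat 258 mm (x) by 259 mm (y), 33 mm thick, top face at z = 430 mm, on four round legs, each 32 mm in diameter. The legs rest on z = 0, each leg's axis is inset half a diameter from the nearest pair of seat edges (so the leg's bounding box is flush with the corner).

B is a spool: two coaxial disc flanges of radius 110 mm and thickness 18 mm, joined by a core cylinder of radius 79 mm and height 139 mm. The lower flange rests on z = 0 and the three cylinders share a vertical axis.

The spool is on top of the stool.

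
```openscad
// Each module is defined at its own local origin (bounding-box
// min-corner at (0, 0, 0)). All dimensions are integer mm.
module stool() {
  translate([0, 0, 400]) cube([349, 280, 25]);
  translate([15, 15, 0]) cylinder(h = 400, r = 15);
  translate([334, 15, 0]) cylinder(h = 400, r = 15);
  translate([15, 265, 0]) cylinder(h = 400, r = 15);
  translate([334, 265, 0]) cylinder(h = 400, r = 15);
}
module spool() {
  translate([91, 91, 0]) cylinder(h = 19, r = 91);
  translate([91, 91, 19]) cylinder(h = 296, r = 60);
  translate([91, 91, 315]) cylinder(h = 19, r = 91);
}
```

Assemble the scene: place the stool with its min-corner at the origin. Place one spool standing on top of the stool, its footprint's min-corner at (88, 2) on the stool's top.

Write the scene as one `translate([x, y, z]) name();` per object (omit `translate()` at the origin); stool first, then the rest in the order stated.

stool();
translate([88, 2, 425]) spool();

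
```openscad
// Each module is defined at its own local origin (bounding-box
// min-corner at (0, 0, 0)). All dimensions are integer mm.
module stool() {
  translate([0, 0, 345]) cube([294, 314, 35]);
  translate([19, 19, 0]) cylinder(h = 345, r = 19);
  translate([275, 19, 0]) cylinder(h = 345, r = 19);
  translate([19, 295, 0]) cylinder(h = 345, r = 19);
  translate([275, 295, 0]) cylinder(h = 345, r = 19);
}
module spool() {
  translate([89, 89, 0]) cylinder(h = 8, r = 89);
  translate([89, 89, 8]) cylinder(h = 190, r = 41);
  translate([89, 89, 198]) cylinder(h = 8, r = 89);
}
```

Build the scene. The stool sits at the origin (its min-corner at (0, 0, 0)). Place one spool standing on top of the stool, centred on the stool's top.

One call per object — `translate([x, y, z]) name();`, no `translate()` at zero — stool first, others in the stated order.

stool();
translate([58, 68, 380]) spool();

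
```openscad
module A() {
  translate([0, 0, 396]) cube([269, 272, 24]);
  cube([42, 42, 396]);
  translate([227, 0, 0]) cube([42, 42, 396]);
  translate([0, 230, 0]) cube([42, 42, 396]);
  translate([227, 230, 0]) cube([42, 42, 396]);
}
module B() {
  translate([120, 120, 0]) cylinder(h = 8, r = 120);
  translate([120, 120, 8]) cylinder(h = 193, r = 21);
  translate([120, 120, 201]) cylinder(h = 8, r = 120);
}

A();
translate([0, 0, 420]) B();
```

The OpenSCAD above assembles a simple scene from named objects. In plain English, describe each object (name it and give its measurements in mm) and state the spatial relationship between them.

A is a four-legged stool. The seat is a 269×272×24 mm slab whose top surface is at z = 420 mm; four square legs, each 42×42 mm in cross-section, run from the floor (z = 0) to the underside of the seat, each flush with a corner of the seat.

B is a spool: two coaxial disc flanges of radius 120 mm and thickness 8 mm, joined by a core cylinder of radius 21 mm and height 193 mm. The lower flange rests on z = 0 and the three cylinders share a vertical axis.

The spool is on top of the stool.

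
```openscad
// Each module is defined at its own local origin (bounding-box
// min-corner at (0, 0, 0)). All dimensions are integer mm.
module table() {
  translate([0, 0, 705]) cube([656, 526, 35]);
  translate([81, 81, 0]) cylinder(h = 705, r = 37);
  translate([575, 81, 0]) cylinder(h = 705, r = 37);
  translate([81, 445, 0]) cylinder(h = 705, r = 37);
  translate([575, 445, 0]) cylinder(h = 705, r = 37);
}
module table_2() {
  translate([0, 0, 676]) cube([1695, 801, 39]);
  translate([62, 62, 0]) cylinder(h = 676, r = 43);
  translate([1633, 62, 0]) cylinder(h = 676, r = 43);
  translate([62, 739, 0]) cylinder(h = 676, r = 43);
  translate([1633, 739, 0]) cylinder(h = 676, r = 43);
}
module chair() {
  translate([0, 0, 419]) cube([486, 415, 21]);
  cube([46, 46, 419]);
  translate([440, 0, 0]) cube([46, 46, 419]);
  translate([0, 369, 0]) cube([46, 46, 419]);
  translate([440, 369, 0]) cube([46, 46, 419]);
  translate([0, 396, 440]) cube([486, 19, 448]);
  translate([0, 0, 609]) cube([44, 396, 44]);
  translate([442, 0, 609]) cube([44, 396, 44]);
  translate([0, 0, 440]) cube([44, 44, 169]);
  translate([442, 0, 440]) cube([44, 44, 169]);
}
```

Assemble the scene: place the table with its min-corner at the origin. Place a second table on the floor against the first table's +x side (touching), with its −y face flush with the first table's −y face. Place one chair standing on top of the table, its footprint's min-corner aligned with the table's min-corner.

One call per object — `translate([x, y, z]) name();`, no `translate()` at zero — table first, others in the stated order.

table();
translate([656, 0, 0]) table_2();
translate([0, 0, 740]) chair();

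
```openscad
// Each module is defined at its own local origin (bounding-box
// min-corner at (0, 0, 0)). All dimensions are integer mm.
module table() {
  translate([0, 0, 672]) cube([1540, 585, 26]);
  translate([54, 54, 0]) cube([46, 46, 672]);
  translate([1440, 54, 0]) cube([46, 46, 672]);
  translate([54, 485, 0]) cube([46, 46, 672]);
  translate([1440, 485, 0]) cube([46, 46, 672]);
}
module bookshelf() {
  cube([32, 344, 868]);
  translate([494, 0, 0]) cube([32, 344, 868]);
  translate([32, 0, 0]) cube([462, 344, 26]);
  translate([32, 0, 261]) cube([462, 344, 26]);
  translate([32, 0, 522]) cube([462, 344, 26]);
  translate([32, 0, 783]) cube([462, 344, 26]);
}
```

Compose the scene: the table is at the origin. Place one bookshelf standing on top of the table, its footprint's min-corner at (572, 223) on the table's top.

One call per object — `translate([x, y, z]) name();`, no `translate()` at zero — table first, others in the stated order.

table();
translate([572, 223, 698]) bookshelf();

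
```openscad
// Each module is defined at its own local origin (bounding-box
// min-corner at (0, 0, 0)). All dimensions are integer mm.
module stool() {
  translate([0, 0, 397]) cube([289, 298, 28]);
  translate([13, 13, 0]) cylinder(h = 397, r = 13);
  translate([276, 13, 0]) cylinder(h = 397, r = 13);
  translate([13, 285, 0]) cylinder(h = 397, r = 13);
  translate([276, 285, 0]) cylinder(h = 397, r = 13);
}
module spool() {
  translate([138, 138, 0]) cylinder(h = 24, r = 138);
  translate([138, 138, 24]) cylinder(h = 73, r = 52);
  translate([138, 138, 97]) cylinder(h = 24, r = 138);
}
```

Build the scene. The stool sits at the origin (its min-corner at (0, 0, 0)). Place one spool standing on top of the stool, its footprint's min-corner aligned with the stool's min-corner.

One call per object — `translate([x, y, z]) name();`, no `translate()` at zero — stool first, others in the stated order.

stool();
translate([0, 0, 425]) spool();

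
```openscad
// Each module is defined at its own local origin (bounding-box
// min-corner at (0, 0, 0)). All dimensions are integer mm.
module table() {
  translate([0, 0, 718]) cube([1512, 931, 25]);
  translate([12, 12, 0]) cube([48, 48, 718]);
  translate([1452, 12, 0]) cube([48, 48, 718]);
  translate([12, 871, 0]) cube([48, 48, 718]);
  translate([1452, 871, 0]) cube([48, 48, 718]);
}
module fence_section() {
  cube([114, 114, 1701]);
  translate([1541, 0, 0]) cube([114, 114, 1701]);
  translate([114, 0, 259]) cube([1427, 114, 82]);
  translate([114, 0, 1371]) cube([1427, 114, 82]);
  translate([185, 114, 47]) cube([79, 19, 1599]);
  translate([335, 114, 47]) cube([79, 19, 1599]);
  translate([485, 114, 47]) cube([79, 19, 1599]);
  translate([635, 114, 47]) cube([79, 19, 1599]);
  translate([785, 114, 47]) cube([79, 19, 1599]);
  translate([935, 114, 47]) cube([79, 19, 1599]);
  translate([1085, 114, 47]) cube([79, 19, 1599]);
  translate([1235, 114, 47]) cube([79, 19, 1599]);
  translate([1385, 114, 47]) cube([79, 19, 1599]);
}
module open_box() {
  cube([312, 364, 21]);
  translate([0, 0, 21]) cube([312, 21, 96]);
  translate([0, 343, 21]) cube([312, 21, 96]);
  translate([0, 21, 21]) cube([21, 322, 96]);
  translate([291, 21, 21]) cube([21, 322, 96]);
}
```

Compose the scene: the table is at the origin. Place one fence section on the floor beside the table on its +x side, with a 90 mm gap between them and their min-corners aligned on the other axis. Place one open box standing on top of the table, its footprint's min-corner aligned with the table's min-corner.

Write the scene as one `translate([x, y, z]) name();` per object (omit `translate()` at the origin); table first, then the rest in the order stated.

table();
translate([1602, 0, 0]) fence_section();
translate([0, 0, 743]) open_box();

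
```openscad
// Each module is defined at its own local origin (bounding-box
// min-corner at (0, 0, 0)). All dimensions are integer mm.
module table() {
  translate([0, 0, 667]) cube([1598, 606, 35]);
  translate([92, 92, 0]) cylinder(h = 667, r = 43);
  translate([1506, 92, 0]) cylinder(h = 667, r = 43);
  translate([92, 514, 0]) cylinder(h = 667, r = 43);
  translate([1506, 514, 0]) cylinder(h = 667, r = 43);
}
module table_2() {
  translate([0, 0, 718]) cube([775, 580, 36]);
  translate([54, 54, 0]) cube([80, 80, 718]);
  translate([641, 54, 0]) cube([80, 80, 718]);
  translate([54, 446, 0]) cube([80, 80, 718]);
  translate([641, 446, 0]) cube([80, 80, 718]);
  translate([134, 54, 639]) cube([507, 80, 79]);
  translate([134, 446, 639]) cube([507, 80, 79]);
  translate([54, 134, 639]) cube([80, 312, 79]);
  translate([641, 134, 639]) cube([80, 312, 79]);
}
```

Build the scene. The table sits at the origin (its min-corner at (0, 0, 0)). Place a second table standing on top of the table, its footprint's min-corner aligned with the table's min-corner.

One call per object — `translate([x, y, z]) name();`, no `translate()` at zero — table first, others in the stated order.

table();
translate([0, 0, 702]) table_2();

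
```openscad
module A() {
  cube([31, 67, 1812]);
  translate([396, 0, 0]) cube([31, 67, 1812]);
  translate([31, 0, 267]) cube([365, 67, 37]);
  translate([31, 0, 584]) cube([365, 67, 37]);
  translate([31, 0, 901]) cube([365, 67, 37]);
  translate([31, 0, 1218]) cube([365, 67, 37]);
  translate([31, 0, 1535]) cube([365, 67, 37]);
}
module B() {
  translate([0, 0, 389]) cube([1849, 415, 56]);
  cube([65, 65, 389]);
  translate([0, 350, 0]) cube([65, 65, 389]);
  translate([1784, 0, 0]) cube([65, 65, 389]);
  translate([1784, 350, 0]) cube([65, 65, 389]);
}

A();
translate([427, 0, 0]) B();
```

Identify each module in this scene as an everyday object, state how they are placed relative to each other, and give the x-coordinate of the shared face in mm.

A is a ladder. B is a bench. The bench is against the ladder's +x side, with their −y faces flush. The x-coordinate of the shared face is 427 mm.

The ladder's +x face and the bench's −x face are both at x = 427 mm.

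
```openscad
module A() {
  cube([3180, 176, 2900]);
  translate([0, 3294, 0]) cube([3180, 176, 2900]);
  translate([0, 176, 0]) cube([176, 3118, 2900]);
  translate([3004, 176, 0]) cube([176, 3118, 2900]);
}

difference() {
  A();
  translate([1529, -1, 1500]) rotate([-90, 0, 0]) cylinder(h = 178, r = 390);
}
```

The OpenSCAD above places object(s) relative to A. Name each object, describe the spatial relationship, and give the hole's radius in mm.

A is a house frame. The house frame has a circular hole through its front wall. The hole's radius is 390 mm.

The subtracted cylinder has r = 390 mm.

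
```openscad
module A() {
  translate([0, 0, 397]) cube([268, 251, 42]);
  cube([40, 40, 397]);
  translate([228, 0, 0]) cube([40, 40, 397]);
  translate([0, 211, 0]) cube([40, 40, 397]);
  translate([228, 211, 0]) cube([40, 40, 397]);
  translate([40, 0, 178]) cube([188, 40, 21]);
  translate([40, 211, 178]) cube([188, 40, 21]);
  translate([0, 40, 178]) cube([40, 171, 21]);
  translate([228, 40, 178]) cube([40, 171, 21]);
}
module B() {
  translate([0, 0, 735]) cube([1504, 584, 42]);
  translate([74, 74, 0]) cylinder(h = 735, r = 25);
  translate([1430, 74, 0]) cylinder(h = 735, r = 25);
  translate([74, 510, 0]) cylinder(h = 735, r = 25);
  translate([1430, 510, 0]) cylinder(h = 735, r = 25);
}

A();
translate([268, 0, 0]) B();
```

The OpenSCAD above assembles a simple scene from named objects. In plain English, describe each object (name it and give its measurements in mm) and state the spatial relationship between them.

A is a simple wooden stool: a rectangular seat 268 mm (x) by 251 mm (y), 42 mm thick, top face at z = 439 mm, on four square legs, each 40×40 mm in cross-section. The legs rest on z = 0, each flush with a corner of the seat. Four stretchers, 40 mm wide and 21 mm tall, connect adjacent legs with their undersides at z = 178 mm, each running between the inner faces of the legs it joins and aligned with the legs' outer faces on the other axis.

B is a table: top 1504 mm (x) × 584 mm (y), 42 mm thick, upper face at z = 777 mm, on four round legs of 50 mm diameter, each leg's bounding box inset 49 mm from the nearest pair of top edges, running from z = 0 to the bottom of the top.

The table is against the stool's +x side, with their −y faces flush.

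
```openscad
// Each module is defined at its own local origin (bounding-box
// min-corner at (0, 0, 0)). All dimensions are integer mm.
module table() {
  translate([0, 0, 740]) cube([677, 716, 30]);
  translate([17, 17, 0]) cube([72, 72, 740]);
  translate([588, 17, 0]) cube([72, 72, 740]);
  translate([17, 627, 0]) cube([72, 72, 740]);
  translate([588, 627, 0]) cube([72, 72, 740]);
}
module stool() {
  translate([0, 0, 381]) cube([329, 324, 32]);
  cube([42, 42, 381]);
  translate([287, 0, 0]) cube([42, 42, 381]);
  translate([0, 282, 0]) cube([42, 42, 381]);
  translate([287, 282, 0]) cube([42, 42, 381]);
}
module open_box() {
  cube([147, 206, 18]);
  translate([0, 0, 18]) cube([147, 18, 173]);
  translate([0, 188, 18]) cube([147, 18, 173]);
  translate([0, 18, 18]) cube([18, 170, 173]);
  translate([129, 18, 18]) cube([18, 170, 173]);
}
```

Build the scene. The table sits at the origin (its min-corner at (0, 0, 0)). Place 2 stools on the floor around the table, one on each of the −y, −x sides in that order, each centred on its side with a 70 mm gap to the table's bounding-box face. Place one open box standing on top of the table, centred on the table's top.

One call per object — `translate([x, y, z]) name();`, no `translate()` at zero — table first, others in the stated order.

table();
translate([174, -394, 0]) stool();
translate([-399, 196, 0]) stool();
translate([265, 255, 770]) open_box();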